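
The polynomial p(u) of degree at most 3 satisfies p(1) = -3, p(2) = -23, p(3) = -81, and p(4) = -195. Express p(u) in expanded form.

Write p(u) = au^3 + bu^2 + cu + d. Substituting each data point gives a linear system:
  a + b + c + d = -3
  8a + 4b + 2c + d = -23
  27a + 9b + 3c + d = -81
  64a + 16b + 4c + d = -195
Solving the system yields a = -3, b = -1, c = 4, d = -3.
So p(u) = -3u³ - u² + 4u - 3.
Check: p(1) = -3. ✓

p(u) = -3u^3 - u^2 + 4u - 3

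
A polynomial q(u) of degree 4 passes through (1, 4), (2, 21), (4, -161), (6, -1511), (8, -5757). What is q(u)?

q(u) = -2u^4 + 4u^3 + 6u^2 + u - 5

Write q(u) = au^4 + bu^3 + cu^2 + du + e. Substituting each data point gives a linear system:
  a + b + c + d + e = 4
  16a + 8b + 4c + 2d + e = 21
  256a + 64b + 16c + 4d + e = -161
  1296a + 216b + 36c + 6d + e = -1511
  4096a + 512b + 64c + 8d + e = -5757
Solving the system yields a = -2, b = 4, c = 6, d = 1, e = -5.
So q(u) = -2u⁴ + 4u³ + 6u² + u - 5.
Check: q(4) = -161. ✓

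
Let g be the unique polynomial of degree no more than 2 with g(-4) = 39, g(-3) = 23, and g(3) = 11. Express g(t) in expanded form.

g(t) = 2t^2 - 2t - 1

Using the Lagrange interpolation formula with nodes -4, -3, 3:
  L_0(t) = (t + 3)(t - 3) / 7
  L_1(t) = (t + 4)(t - 3) / -6
  L_2(t) = (t + 4)(t + 3) / 42
Then g(t) = 39·L_0(t) + 23·L_1(t) + 11·L_2(t).
Expanding and collecting terms gives g(t) = 2t² - 2t - 1.
Check: g(-3) = 23. ✓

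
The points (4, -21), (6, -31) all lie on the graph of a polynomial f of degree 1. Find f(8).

-41

Using the Lagrange interpolation formula with nodes 4, 6:
  L_0(s) = (s - 6) / -2
  L_1(s) = (s - 4) / 2
Then f(s) = -21·L_0(s) - 31·L_1(s).
Expanding and collecting terms gives f(s) = -5s - 1.
Evaluating at s = 8: f(8) = -41.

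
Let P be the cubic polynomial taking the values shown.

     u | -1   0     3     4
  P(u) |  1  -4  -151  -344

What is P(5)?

-659

Using the Lagrange interpolation formula with nodes -1, 0, 3, 4:
  L_0(u) = u(u - 3)(u - 4) / -20
  L_1(u) = (u + 1)(u - 3)(u - 4) / 12
  L_2(u) = (u + 1)u(u - 4) / -12
  L_3(u) = (u + 1)u(u - 3) / 20
Then P(u) = 1·L_0(u) - 4·L_1(u) - 151·L_2(u) - 344·L_3(u).
Expanding and collecting terms gives P(u) = -5u³ - u² - u - 4.
Evaluating at u = 5: P(5) = -659.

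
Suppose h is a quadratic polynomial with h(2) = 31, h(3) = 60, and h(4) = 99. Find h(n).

h(n) = 5n^2 + 4n + 3

Write h(n) = an^2 + bn + c. Substituting each data point gives a linear system:
  4a + 2b + c = 31
  9a + 3b + c = 60
  16a + 4b + c = 99
Solving the system yields a = 5, b = 4, c = 3.
So h(n) = 5n² + 4n + 3.
Check: h(2) = 31. ✓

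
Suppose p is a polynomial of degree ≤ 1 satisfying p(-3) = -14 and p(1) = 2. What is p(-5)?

Using the Lagrange interpolation formula with nodes -3, 1:
  L_0(t) = (t - 1) / -4
  L_1(t) = (t + 3) / 4
Then p(t) = -14·L_0(t) + 2·L_1(t).
Expanding and collecting terms gives p(t) = 4t - 2.
Evaluating at t = -5: p(-5) = -22.

-22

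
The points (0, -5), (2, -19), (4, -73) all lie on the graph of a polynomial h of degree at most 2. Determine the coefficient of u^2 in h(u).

Write h(u) = au^2 + bu + c. Substituting each data point gives a linear system:
  c = -5
  4a + 2b + c = -19
  16a + 4b + c = -73
Solving the system yields a = -5, b = 3, c = -5.
So h(u) = -5u^2 + 3u - 5.
The leading coefficient is -5.

-5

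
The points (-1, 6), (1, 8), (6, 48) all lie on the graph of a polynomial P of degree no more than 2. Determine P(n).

Write P(n) = an^2 + bn + c. Substituting each data point gives a linear system:
  a - b + c = 6
  a + b + c = 8
  36a + 6b + c = 48
Solving the system yields a = 1, b = 1, c = 6.
So P(n) = n² + n + 6.
Check: P(-1) = 6. ✓

P(n) = n^2 + n + 6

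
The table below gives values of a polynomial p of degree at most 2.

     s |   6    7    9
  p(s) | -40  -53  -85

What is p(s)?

p(s) = -s^2 - 4

Write p(s) = as^2 + bs + c. Substituting each data point gives a linear system:
  36a + 6b + c = -40
  49a + 7b + c = -53
  81a + 9b + c = -85
Solving the system yields a = -1, b = 0, c = -4.
So p(s) = -s^2 - 4.
Check: p(7) = -53. ✓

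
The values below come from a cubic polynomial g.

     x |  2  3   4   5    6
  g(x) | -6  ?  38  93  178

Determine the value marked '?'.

On equispaced nodes a degree-3 polynomial has vanishing fourth forward difference, so
  g(2) - 4·g(3) + 6·g(4) - 4·g(5) + g(6) = 0.
Substituting the known values and solving for g(3):
  -4·g(3) = -28
  g(3) = 7.

7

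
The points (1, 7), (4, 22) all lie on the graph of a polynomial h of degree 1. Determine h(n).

h(n) = 5n + 2

Write h(n) = an + b. Substituting each data point gives a linear system:
  a + b = 7
  4a + b = 22
Solving the system yields a = 5, b = 2.
So h(n) = 5n + 2.
Check: h(1) = 7. ✓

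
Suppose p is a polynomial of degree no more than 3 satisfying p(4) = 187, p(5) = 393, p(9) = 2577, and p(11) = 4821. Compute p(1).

1

Using the Lagrange interpolation formula with nodes 4, 5, 9, 11:
  L_0(u) = (u - 5)(u - 9)(u - 11) / -35
  L_1(u) = (u - 4)(u - 9)(u - 11) / 24
  L_2(u) = (u - 4)(u - 5)(u - 11) / -40
  L_3(u) = (u - 4)(u - 5)(u - 9) / 84
Then p(u) = 187·L_0(u) + 393·L_1(u) + 2577·L_2(u) + 4821·L_3(u).
Expanding and collecting terms gives p(u) = 4u³ - 4u² - 2u + 3.
Evaluating at u = 1: p(1) = 1.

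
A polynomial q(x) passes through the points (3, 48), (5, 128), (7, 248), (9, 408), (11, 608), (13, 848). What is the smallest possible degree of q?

2

Forward differences of the values at x = 3, 5, 7, 9, 11, 13:
  q  : 48  128  248  408  608  848
  Δ  : 80  120  160  200  240
  Δ^2: 40  40  40  40
  Δ^3: 0  0  0
  Δ^4: 0  0
  Δ^5: 0
The second differences are constant (40) and nonzero, while all higher differences vanish, so the minimal degree is 2.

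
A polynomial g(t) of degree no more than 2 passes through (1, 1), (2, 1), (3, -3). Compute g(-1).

Write g(t) = at^2 + bt + c. Substituting each data point gives a linear system:
  a + b + c = 1
  4a + 2b + c = 1
  9a + 3b + c = -3
Solving the system yields a = -2, b = 6, c = -3.
So g(t) = -2t^2 + 6t - 3.
Then g(-1) = -11.

-11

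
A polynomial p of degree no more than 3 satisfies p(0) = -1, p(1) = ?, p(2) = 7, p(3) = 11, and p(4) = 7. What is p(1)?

The 4 known points determine the degree-3 polynomial uniquely.
Write p(n) = an^3 + bn^2 + cn + d. Substituting each data point gives a linear system:
  d = -1
  8a + 4b + 2c + d = 7
  27a + 9b + 3c + d = 11
  64a + 16b + 4c + d = 7
Solving the system yields a = -1, b = 5, c = -2, d = -1.
So p(n) = -n^3 + 5n^2 - 2n - 1.
Then p(1) = 1.

1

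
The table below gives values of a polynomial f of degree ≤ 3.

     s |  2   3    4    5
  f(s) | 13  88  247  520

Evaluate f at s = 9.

3352

Write f(s) = as^3 + bs^2 + cs + d. Substituting each data point gives a linear system:
  8a + 4b + 2c + d = 13
  27a + 9b + 3c + d = 88
  64a + 16b + 4c + d = 247
  125a + 25b + 5c + d = 520
Solving the system yields a = 5, b = -3, c = -5, d = -5.
So f(s) = 5s^3 - 3s^2 - 5s - 5.
Then f(9) = 3352.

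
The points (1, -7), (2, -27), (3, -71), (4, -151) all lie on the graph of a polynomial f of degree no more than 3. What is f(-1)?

9

Write f(t) = at^3 + bt^2 + ct + d. Substituting each data point gives a linear system:
  a + b + c + d = -7
  8a + 4b + 2c + d = -27
  27a + 9b + 3c + d = -71
  64a + 16b + 4c + d = -151
Solving the system yields a = -2, b = 0, c = -6, d = 1.
So f(t) = -2t³ - 6t + 1.
Then f(-1) = 9.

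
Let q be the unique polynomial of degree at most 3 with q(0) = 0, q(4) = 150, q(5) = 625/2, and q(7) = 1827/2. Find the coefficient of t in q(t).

Write q(t) = at^3 + bt^2 + ct + d. Substituting each data point gives a linear system:
  d = 0
  64a + 16b + 4c + d = 150
  125a + 25b + 5c + d = 625/2
  343a + 49b + 7c + d = 1827/2
Solving the system yields a = 3, b = -2, c = -5/2, d = 0.
So q(t) = 3t³ - 2t² - (5/2)t.
The coefficient of t is -5/2.

-5/2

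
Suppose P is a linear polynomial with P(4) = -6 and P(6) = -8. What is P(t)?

Write P(t) = at + b. Substituting each data point gives a linear system:
  4a + b = -6
  6a + b = -8
Solving the system yields a = -1, b = -2.
So P(t) = -t - 2.
Check: P(4) = -6. ✓

P(t) = -t - 2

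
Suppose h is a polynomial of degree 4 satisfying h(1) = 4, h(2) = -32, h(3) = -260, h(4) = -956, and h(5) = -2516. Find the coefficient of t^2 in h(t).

Write h(t) = at^4 + bt^3 + ct^2 + dt + e. Substituting each data point gives a linear system:
  a + b + c + d + e = 4
  16a + 8b + 4c + 2d + e = -32
  81a + 27b + 9c + 3d + e = -260
  256a + 64b + 16c + 4d + e = -956
  625a + 125b + 25c + 5d + e = -2516
Solving the system yields a = -5, b = 4, c = 5, d = -4, e = 4.
So h(t) = -5t⁴ + 4t³ + 5t² - 4t + 4.
The coefficient of t^2 is 5.

5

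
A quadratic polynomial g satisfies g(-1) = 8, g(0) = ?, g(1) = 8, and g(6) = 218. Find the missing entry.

2

The 3 known points determine the degree-2 polynomial uniquely.
Write g(n) = an^2 + bn + c. Substituting each data point gives a linear system:
  a - b + c = 8
  a + b + c = 8
  36a + 6b + c = 218
Solving the system yields a = 6, b = 0, c = 2.
So g(n) = 6n^2 + 2.
Then g(0) = 2.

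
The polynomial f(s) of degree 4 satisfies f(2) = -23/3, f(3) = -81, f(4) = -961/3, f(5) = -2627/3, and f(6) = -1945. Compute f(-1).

Write f(s) = as^4 + bs^3 + cs^2 + ds + e. Substituting each data point gives a linear system:
  16a + 8b + 4c + 2d + e = -23/3
  81a + 27b + 9c + 3d + e = -81
  256a + 64b + 16c + 4d + e = -961/3
  625a + 125b + 25c + 5d + e = -2627/3
  1296a + 216b + 36c + 6d + e = -1945
Solving the system yields a = -2, b = 3, c = 0, d = -1/3, e = 1.
So f(s) = -2s⁴ + 3s³ - (1/3)s + 1.
Then f(-1) = -11/3.

-11/3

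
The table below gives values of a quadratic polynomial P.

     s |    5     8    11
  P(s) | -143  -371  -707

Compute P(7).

-283

Write P(s) = as^2 + bs + c. Substituting each data point gives a linear system:
  25a + 5b + c = -143
  64a + 8b + c = -371
  121a + 11b + c = -707
Solving the system yields a = -6, b = 2, c = -3.
So P(s) = -6s^2 + 2s - 3.
Then P(7) = -283.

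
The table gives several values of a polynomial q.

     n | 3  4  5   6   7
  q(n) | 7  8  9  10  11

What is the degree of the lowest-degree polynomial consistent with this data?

Forward differences of the values at n = 3, 4, 5, 6, 7:
  q  : 7  8  9  10  11
  Δ  : 1  1  1  1
  Δ^2: 0  0  0
  Δ^3: 0  0
  Δ^4: 0
The first differences are constant (1) and nonzero, while all higher differences vanish, so the minimal degree is 1.

1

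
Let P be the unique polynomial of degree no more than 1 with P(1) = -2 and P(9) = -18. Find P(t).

Using the Lagrange interpolation formula with nodes 1, 9:
  L_0(t) = (t - 9) / -8
  L_1(t) = (t - 1) / 8
Then P(t) = -2·L_0(t) - 18·L_1(t).
Expanding and collecting terms gives P(t) = -2t.
Check: P(1) = -2. ✓

P(t) = -2t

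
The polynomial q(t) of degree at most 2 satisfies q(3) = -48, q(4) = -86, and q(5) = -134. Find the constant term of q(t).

Write q(t) = at^2 + bt + c. Substituting each data point gives a linear system:
  9a + 3b + c = -48
  16a + 4b + c = -86
  25a + 5b + c = -134
Solving the system yields a = -5, b = -3, c = 6.
So q(t) = -5t² - 3t + 6.
The constant term is 6.

6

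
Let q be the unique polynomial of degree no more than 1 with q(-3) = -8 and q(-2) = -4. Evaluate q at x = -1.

0

Using the Lagrange interpolation formula with nodes -3, -2:
  L_0(x) = (x + 2) / -1
  L_1(x) = (x + 3) / 1
Then q(x) = -8·L_0(x) - 4·L_1(x).
Expanding and collecting terms gives q(x) = 4x + 4.
Evaluating at x = -1: q(-1) = 0.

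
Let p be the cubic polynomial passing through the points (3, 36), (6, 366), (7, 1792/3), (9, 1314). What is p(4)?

292/3

Using the Lagrange interpolation formula with nodes 3, 6, 7, 9:
  L_0(x) = (x - 6)(x - 7)(x - 9) / -72
  L_1(x) = (x - 3)(x - 7)(x - 9) / 9
  L_2(x) = (x - 3)(x - 6)(x - 9) / -8
  L_3(x) = (x - 3)(x - 6)(x - 7) / 36
Then p(x) = 36·L_0(x) + 366·L_1(x) + 1792/3·L_2(x) + 1314·L_3(x).
Expanding and collecting terms gives p(x) = 2x^3 - (5/3)x^2 - x.
Evaluating at x = 4: p(4) = 292/3.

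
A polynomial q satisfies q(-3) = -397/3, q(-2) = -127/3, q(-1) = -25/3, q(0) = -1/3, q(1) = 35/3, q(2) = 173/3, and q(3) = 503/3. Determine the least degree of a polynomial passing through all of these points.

3

Forward differences of the values at n = -3, -2, -1, 0, 1, 2, 3:
  q  : -397/3  -127/3  -25/3  -1/3  35/3  173/3  503/3
  Δ  : 90  34  8  12  46  110
  Δ^2: -56  -26  4  34  64
  Δ^3: 30  30  30  30
  Δ^4: 0  0  0
  Δ^5: 0  0
  Δ^6: 0
The third differences are constant (30) and nonzero, while all higher differences vanish, so the minimal degree is 3.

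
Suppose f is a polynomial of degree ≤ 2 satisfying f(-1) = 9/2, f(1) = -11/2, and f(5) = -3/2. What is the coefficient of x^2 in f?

Write f(x) = ax^2 + bx + c. Substituting each data point gives a linear system:
  a - b + c = 9/2
  a + b + c = -11/2
  25a + 5b + c = -3/2
Solving the system yields a = 1, b = -5, c = -3/2.
So f(x) = x^2 - 5x - 3/2.
The leading coefficient is 1.

1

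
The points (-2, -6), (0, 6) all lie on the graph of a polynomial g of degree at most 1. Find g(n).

g(n) = 6n + 6

Using the Lagrange interpolation formula with nodes -2, 0:
  L_0(n) = n / -2
  L_1(n) = (n + 2) / 2
Then g(n) = -6·L_0(n) + 6·L_1(n).
Expanding and collecting terms gives g(n) = 6n + 6.
Check: g(-2) = -6. ✓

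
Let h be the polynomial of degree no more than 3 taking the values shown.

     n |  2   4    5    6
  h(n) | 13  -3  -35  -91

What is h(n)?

Write h(n) = an^3 + bn^2 + cn + d. Substituting each data point gives a linear system:
  8a + 4b + 2c + d = 13
  64a + 16b + 4c + d = -3
  125a + 25b + 5c + d = -35
  216a + 36b + 6c + d = -91
Solving the system yields a = -1, b = 3, c = 2, d = 5.
So h(n) = -n³ + 3n² + 2n + 5.
Check: h(5) = -35. ✓

h(n) = -n^3 + 3n^2 + 2n + 5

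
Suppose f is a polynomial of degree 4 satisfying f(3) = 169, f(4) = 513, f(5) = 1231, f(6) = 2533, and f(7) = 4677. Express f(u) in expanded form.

Write f(u) = au^4 + bu^3 + cu^2 + du + e. Substituting each data point gives a linear system:
  81a + 27b + 9c + 3d + e = 169
  256a + 64b + 16c + 4d + e = 513
  625a + 125b + 25c + 5d + e = 1231
  1296a + 216b + 36c + 6d + e = 2533
  2401a + 343b + 49c + 7d + e = 4677
Solving the system yields a = 2, b = -1, c = 5, d = -4, e = 1.
So f(u) = 2u⁴ - u³ + 5u² - 4u + 1.
Check: f(6) = 2533. ✓

f(u) = 2u^4 - u^3 + 5u^2 - 4u + 1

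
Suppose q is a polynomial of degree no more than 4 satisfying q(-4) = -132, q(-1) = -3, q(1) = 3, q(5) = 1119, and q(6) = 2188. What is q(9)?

Using the Lagrange interpolation formula with nodes -4, -1, 1, 5, 6:
  L_0(x) = (x + 1)(x - 1)(x - 5)(x - 6) / 1350
  L_1(x) = (x + 4)(x - 1)(x - 5)(x - 6) / -252
  L_2(x) = (x + 4)(x + 1)(x - 5)(x - 6) / 200
  L_3(x) = (x + 4)(x + 1)(x - 1)(x - 6) / -216
  L_4(x) = (x + 4)(x + 1)(x - 1)(x - 5) / 350
Then q(x) = -132·L_0(x) - 3·L_1(x) + 3·L_2(x) + 1119·L_3(x) + 2188·L_4(x).
Expanding and collecting terms gives q(x) = x^4 + 5x^3 - 5x^2 - 2x + 4.
Evaluating at x = 9: q(9) = 9787.

9787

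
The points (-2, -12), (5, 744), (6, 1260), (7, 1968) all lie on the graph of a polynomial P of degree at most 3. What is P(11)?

Write P(s) = as^3 + bs^2 + cs + d. Substituting each data point gives a linear system:
  -8a + 4b - 2c + d = -12
  125a + 25b + 5c + d = 744
  216a + 36b + 6c + d = 1260
  343a + 49b + 7c + d = 1968
Solving the system yields a = 5, b = 6, c = -5, d = -6.
So P(s) = 5s^3 + 6s^2 - 5s - 6.
Then P(11) = 7320.

7320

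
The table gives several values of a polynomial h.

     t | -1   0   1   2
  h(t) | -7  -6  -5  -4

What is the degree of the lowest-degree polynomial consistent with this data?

1

Forward differences of the values at t = -1, 0, 1, 2:
  h  : -7  -6  -5  -4
  Δ  : 1  1  1
  Δ^2: 0  0
  Δ^3: 0
The first differences are constant (1) and nonzero, while all higher differences vanish, so the minimal degree is 1.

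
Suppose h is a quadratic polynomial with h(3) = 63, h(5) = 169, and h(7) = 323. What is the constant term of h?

Write h(s) = as^2 + bs + c. Substituting each data point gives a linear system:
  9a + 3b + c = 63
  25a + 5b + c = 169
  49a + 7b + c = 323
Solving the system yields a = 6, b = 5, c = -6.
So h(s) = 6s^2 + 5s - 6.
The constant term is -6.

-6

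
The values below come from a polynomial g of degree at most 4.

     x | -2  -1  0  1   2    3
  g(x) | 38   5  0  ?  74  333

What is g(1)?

The 5 known points determine the degree-4 polynomial uniquely.
Write g(x) = ax^4 + bx^3 + cx^2 + dx + e. Substituting each data point gives a linear system:
  16a - 8b + 4c - 2d + e = 38
  a - b + c - d + e = 5
  e = 0
  16a + 8b + 4c + 2d + e = 74
  81a + 27b + 9c + 3d + e = 333
Solving the system yields a = 3, b = 3, c = 2, d = -3, e = 0.
So g(x) = 3x⁴ + 3x³ + 2x² - 3x.
Then g(1) = 5.

5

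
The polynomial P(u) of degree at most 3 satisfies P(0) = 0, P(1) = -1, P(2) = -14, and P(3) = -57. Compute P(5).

-305

Write P(u) = au^3 + bu^2 + cu + d. Substituting each data point gives a linear system:
  d = 0
  a + b + c + d = -1
  8a + 4b + 2c + d = -14
  27a + 9b + 3c + d = -57
Solving the system yields a = -3, b = 3, c = -1, d = 0.
So P(u) = -3u^3 + 3u^2 - u.
Then P(5) = -305.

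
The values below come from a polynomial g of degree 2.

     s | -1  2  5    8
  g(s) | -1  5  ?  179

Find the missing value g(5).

65

The 3 known points determine the degree-2 polynomial uniquely.
Write g(s) = as^2 + bs + c. Substituting each data point gives a linear system:
  a - b + c = -1
  4a + 2b + c = 5
  64a + 8b + c = 179
Solving the system yields a = 3, b = -1, c = -5.
So g(s) = 3s² - s - 5.
Then g(5) = 65.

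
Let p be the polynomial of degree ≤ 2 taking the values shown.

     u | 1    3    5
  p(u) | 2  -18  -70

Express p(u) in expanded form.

p(u) = -4u^2 + 6u

Write p(u) = au^2 + bu + c. Substituting each data point gives a linear system:
  a + b + c = 2
  9a + 3b + c = -18
  25a + 5b + c = -70
Solving the system yields a = -4, b = 6, c = 0.
So p(u) = -4u^2 + 6u.
Check: p(3) = -18. ✓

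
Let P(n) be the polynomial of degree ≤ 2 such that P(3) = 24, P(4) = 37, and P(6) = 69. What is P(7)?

88

Write P(n) = an^2 + bn + c. Substituting each data point gives a linear system:
  9a + 3b + c = 24
  16a + 4b + c = 37
  36a + 6b + c = 69
Solving the system yields a = 1, b = 6, c = -3.
So P(n) = n^2 + 6n - 3.
Then P(7) = 88.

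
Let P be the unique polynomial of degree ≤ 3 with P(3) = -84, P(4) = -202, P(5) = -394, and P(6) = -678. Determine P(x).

Using the Lagrange interpolation formula with nodes 3, 4, 5, 6:
  L_0(x) = (x - 4)(x - 5)(x - 6) / -6
  L_1(x) = (x - 3)(x - 5)(x - 6) / 2
  L_2(x) = (x - 3)(x - 4)(x - 6) / -2
  L_3(x) = (x - 3)(x - 4)(x - 5) / 6
Then P(x) = -84·L_0(x) - 202·L_1(x) - 394·L_2(x) - 678·L_3(x).
Expanding and collecting terms gives P(x) = -3x³ - x² + 6.
Check: P(6) = -678. ✓

P(x) = -3x^3 - x^2 + 6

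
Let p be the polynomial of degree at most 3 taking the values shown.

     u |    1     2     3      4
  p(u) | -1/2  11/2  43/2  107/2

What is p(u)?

p(u) = u^3 - u^2 + 2u - 5/2

Using the Lagrange interpolation formula with nodes 1, 2, 3, 4:
  L_0(u) = (u - 2)(u - 3)(u - 4) / -6
  L_1(u) = (u - 1)(u - 3)(u - 4) / 2
  L_2(u) = (u - 1)(u - 2)(u - 4) / -2
  L_3(u) = (u - 1)(u - 2)(u - 3) / 6
Then p(u) = -1/2·L_0(u) + 11/2·L_1(u) + 43/2·L_2(u) + 107/2·L_3(u).
Expanding and collecting terms gives p(u) = u³ - u² + 2u - 5/2.
Check: p(3) = 43/2. ✓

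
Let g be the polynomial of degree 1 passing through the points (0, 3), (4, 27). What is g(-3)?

Using the Lagrange interpolation formula with nodes 0, 4:
  L_0(u) = (u - 4) / -4
  L_1(u) = u / 4
Then g(u) = 3·L_0(u) + 27·L_1(u).
Expanding and collecting terms gives g(u) = 6u + 3.
Evaluating at u = -3: g(-3) = -15.

-15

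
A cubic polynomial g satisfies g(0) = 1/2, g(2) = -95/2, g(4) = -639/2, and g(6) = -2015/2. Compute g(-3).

145/2

Using the Lagrange interpolation formula with nodes 0, 2, 4, 6:
  L_0(n) = (n - 2)(n - 4)(n - 6) / -48
  L_1(n) = n(n - 4)(n - 6) / 16
  L_2(n) = n(n - 2)(n - 6) / -16
  L_3(n) = n(n - 2)(n - 4) / 48
Then g(n) = 1/2·L_0(n) - 95/2·L_1(n) - 639/2·L_2(n) - 2015/2·L_3(n).
Expanding and collecting terms gives g(n) = -4n³ - 4n² + 1/2.
Evaluating at n = -3: g(-3) = 145/2.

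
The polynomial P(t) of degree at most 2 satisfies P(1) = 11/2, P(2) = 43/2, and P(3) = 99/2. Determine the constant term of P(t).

3/2

Write P(t) = at^2 + bt + c. Substituting each data point gives a linear system:
  a + b + c = 11/2
  4a + 2b + c = 43/2
  9a + 3b + c = 99/2
Solving the system yields a = 6, b = -2, c = 3/2.
So P(t) = 6t^2 - 2t + 3/2.
The constant term is 3/2.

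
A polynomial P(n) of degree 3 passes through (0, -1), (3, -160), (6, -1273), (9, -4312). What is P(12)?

-10249

Using the Lagrange interpolation formula with nodes 0, 3, 6, 9:
  L_0(n) = (n - 3)(n - 6)(n - 9) / -162
  L_1(n) = n(n - 6)(n - 9) / 54
  L_2(n) = n(n - 3)(n - 9) / -54
  L_3(n) = n(n - 3)(n - 6) / 162
Then P(n) = -1·L_0(n) - 160·L_1(n) - 1273·L_2(n) - 4312·L_3(n).
Expanding and collecting terms gives P(n) = -6n^3 + n^2 - 2n - 1.
Evaluating at n = 12: P(12) = -10249.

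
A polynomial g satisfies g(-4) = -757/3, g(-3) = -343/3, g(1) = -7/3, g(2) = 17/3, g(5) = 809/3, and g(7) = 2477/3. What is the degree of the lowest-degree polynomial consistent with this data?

3

Divided differences on the nodes -4, -3, 1, 2, 5, 7:
  order 0: -757/3  -343/3  -7/3  17/3  809/3  2477/3
  order 1: 138  28  8  88  278
  order 2: -22  -4  20  38
  order 3: 3  3  3
  order 4: 0  0
  order 5: 0
The order-3 divided differences are all 3 (nonzero) and every higher order vanishes, so the data lies on a polynomial of degree exactly 3.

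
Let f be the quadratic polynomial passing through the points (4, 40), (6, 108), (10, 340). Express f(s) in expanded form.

f(s) = 4s^2 - 6s

Using the Lagrange interpolation formula with nodes 4, 6, 10:
  L_0(s) = (s - 6)(s - 10) / 12
  L_1(s) = (s - 4)(s - 10) / -8
  L_2(s) = (s - 4)(s - 6) / 24
Then f(s) = 40·L_0(s) + 108·L_1(s) + 340·L_2(s).
Expanding and collecting terms gives f(s) = 4s^2 - 6s.
Check: f(6) = 108. ✓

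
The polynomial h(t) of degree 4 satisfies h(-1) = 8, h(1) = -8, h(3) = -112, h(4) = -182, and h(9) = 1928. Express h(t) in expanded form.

Write h(t) = at^4 + bt^3 + ct^2 + dt + e. Substituting each data point gives a linear system:
  a - b + c - d + e = 8
  a + b + c + d + e = -8
  81a + 27b + 9c + 3d + e = -112
  256a + 64b + 16c + 4d + e = -182
  6561a + 729b + 81c + 9d + e = 1928
Solving the system yields a = 1, b = -6, c = -3, d = -2, e = 2.
So h(t) = t^4 - 6t^3 - 3t^2 - 2t + 2.
Check: h(4) = -182. ✓

h(t) = t^4 - 6t^3 - 3t^2 - 2t + 2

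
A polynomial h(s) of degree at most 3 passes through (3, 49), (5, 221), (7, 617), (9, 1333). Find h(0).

Using the Lagrange interpolation formula with nodes 3, 5, 7, 9:
  L_0(s) = (s - 5)(s - 7)(s - 9) / -48
  L_1(s) = (s - 3)(s - 7)(s - 9) / 16
  L_2(s) = (s - 3)(s - 5)(s - 9) / -16
  L_3(s) = (s - 3)(s - 5)(s - 7) / 48
Then h(s) = 49·L_0(s) + 221·L_1(s) + 617·L_2(s) + 1333·L_3(s).
Expanding and collecting terms gives h(s) = 2s³ - 2s² + 4s + 1.
Evaluating at s = 0: h(0) = 1.

1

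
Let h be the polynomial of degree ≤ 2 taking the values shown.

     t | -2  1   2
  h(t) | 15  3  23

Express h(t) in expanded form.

Using the Lagrange interpolation formula with nodes -2, 1, 2:
  L_0(t) = (t - 1)(t - 2) / 12
  L_1(t) = (t + 2)(t - 2) / -3
  L_2(t) = (t + 2)(t - 1) / 4
Then h(t) = 15·L_0(t) + 3·L_1(t) + 23·L_2(t).
Expanding and collecting terms gives h(t) = 6t^2 + 2t - 5.
Check: h(-2) = 15. ✓

h(t) = 6t^2 + 2t - 5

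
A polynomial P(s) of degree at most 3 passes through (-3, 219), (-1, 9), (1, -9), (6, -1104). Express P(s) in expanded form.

P(s) = -6s^3 + 6s^2 - 3s - 6

Write P(s) = as^3 + bs^2 + cs + d. Substituting each data point gives a linear system:
  -27a + 9b - 3c + d = 219
  -a + b - c + d = 9
  a + b + c + d = -9
  216a + 36b + 6c + d = -1104
Solving the system yields a = -6, b = 6, c = -3, d = -6.
So P(s) = -6s^3 + 6s^2 - 3s - 6.
Check: P(6) = -1104. ✓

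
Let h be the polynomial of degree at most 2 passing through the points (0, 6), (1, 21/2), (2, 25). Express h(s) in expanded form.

h(s) = 5s^2 - (1/2)s + 6

Using the Lagrange interpolation formula with nodes 0, 1, 2:
  L_0(s) = (s - 1)(s - 2) / 2
  L_1(s) = s(s - 2) / -1
  L_2(s) = s(s - 1) / 2
Then h(s) = 6·L_0(s) + 21/2·L_1(s) + 25·L_2(s).
Expanding and collecting terms gives h(s) = 5s^2 - (1/2)s + 6.
Check: h(1) = 21/2. ✓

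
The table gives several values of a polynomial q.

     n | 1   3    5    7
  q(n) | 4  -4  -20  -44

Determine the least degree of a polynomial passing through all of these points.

Forward differences of the values at n = 1, 3, 5, 7:
  q  : 4  -4  -20  -44
  Δ  : -8  -16  -24
  Δ^2: -8  -8
  Δ^3: 0
The second differences are constant (-8) and nonzero, while all higher differences vanish, so the minimal degree is 2.

2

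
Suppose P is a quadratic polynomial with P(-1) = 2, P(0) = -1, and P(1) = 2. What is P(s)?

Write P(s) = as^2 + bs + c. Substituting each data point gives a linear system:
  a - b + c = 2
  c = -1
  a + b + c = 2
Solving the system yields a = 3, b = 0, c = -1.
So P(s) = 3s² - 1.
Check: P(0) = -1. ✓

P(s) = 3s^2 - 1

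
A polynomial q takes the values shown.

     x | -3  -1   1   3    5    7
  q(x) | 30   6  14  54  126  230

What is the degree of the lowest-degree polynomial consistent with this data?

2

Forward differences of the values at x = -3, -1, 1, 3, 5, 7:
  q  : 30  6  14  54  126  230
  Δ  : -24  8  40  72  104
  Δ^2: 32  32  32  32
  Δ^3: 0  0  0
  Δ^4: 0  0
  Δ^5: 0
The second differences are constant (32) and nonzero, while all higher differences vanish, so the minimal degree is 2.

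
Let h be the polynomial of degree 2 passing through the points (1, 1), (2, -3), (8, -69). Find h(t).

h(t) = -t^2 - t + 3

Using the Lagrange interpolation formula with nodes 1, 2, 8:
  L_0(t) = (t - 2)(t - 8) / 7
  L_1(t) = (t - 1)(t - 8) / -6
  L_2(t) = (t - 1)(t - 2) / 42
Then h(t) = 1·L_0(t) - 3·L_1(t) - 69·L_2(t).
Expanding and collecting terms gives h(t) = -t² - t + 3.
Check: h(2) = -3. ✓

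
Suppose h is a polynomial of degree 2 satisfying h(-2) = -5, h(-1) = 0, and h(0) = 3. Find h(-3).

Forward differences of the values at n = -2, -1, 0:
  h  : -5  0  3
  Δ  : 5  3
  Δ^2: -2
The second differences are constant, confirming degree 2.
Interpolating (Newton forward form) and evaluating at n = -3 gives h(-3) = -12.

-12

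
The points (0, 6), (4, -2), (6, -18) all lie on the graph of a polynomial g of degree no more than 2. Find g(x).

Using the Lagrange interpolation formula with nodes 0, 4, 6:
  L_0(x) = (x - 4)(x - 6) / 24
  L_1(x) = x(x - 6) / -8
  L_2(x) = x(x - 4) / 12
Then g(x) = 6·L_0(x) - 2·L_1(x) - 18·L_2(x).
Expanding and collecting terms gives g(x) = -x^2 + 2x + 6.
Check: g(6) = -18. ✓

g(x) = -x^2 + 2x + 6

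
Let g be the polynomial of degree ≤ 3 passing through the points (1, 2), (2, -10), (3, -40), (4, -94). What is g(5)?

-178

Forward differences of the values at n = 1, 2, 3, 4:
  g  : 2  -10  -40  -94
  Δ  : -12  -30  -54
  Δ^2: -18  -24
  Δ^3: -6
The third differences are constant, confirming degree 3.
Interpolating (Newton forward form) and evaluating at n = 5 gives g(5) = -178.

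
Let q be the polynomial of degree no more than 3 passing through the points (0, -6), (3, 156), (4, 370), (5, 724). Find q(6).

Write q(u) = au^3 + bu^2 + cu + d. Substituting each data point gives a linear system:
  d = -6
  27a + 9b + 3c + d = 156
  64a + 16b + 4c + d = 370
  125a + 25b + 5c + d = 724
Solving the system yields a = 6, b = -2, c = 6, d = -6.
So q(u) = 6u^3 - 2u^2 + 6u - 6.
Then q(6) = 1254.

1254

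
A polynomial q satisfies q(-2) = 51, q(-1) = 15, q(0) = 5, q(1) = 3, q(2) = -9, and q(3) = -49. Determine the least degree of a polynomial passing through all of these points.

3

Forward differences of the values at t = -2, -1, 0, 1, 2, 3:
  q  : 51  15  5  3  -9  -49
  Δ  : -36  -10  -2  -12  -40
  Δ^2: 26  8  -10  -28
  Δ^3: -18  -18  -18
  Δ^4: 0  0
  Δ^5: 0
The third differences are constant (-18) and nonzero, while all higher differences vanish, so the minimal degree is 3.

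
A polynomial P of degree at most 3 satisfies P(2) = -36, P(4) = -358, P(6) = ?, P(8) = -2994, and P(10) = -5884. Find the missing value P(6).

-1248

The 4 known points determine the degree-3 polynomial uniquely.
Write P(t) = at^3 + bt^2 + ct + d. Substituting each data point gives a linear system:
  8a + 4b + 2c + d = -36
  64a + 16b + 4c + d = -358
  512a + 64b + 8c + d = -2994
  1000a + 100b + 10c + d = -5884
Solving the system yields a = -6, b = 1, c = 1, d = 6.
So P(t) = -6t^3 + t^2 + t + 6.
Then P(6) = -1248.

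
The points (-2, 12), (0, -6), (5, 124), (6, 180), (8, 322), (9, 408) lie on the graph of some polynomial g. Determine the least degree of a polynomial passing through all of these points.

Divided differences on the nodes -2, 0, 5, 6, 8, 9:
  order 0: 12  -6  124  180  322  408
  order 1: -9  26  56  71  86
  order 2: 5  5  5  5
  order 3: 0  0  0
  order 4: 0  0
  order 5: 0
The order-2 divided differences are all 5 (nonzero) and every higher order vanishes, so the data lies on a polynomial of degree exactly 2.

2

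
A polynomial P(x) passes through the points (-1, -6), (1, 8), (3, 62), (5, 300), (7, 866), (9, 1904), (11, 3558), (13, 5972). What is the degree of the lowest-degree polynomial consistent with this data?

3

Forward differences of the values at x = -1, 1, 3, 5, 7, 9, 11, 13:
  P  : -6  8  62  300  866  1904  3558  5972
  Δ  : 14  54  238  566  1038  1654  2414
  Δ^2: 40  184  328  472  616  760
  Δ^3: 144  144  144  144  144
  Δ^4: 0  0  0  0
  Δ^5: 0  0  0
  Δ^6: 0  0
  Δ^7: 0
The third differences are constant (144) and nonzero, while all higher differences vanish, so the minimal degree is 3.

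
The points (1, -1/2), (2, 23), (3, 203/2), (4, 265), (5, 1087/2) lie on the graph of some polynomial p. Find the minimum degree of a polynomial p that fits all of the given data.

Forward differences of the values at u = 1, 2, 3, 4, 5:
  p  : -1/2  23  203/2  265  1087/2
  Δ  : 47/2  157/2  327/2  557/2
  Δ^2: 55  85  115
  Δ^3: 30  30
  Δ^4: 0
The third differences are constant (30) and nonzero, while all higher differences vanish, so the minimal degree is 3.

3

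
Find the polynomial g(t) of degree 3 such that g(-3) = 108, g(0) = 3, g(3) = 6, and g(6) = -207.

g(t) = -2t^3 + 6t^2 + t + 3

Write g(t) = at^3 + bt^2 + ct + d. Substituting each data point gives a linear system:
  -27a + 9b - 3c + d = 108
  d = 3
  27a + 9b + 3c + d = 6
  216a + 36b + 6c + d = -207
Solving the system yields a = -2, b = 6, c = 1, d = 3.
So g(t) = -2t³ + 6t² + t + 3.
Check: g(0) = 3. ✓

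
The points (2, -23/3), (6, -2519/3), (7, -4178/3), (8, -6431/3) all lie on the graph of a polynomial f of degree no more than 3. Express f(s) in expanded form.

f(s) = -5s^3 + 6s^2 + 4s + 1/3

Write f(s) = as^3 + bs^2 + cs + d. Substituting each data point gives a linear system:
  8a + 4b + 2c + d = -23/3
  216a + 36b + 6c + d = -2519/3
  343a + 49b + 7c + d = -4178/3
  512a + 64b + 8c + d = -6431/3
Solving the system yields a = -5, b = 6, c = 4, d = 1/3.
So f(s) = -5s^3 + 6s^2 + 4s + 1/3.
Check: f(7) = -4178/3. ✓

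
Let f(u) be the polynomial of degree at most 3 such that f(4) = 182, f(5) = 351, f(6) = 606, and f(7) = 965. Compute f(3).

Forward differences of the values at u = 4, 5, 6, 7:
  f  : 182  351  606  965
  Δ  : 169  255  359
  Δ^2: 86  104
  Δ^3: 18
The third differences are constant, confirming degree 3.
Interpolating (Newton forward form) and evaluating at u = 3 gives f(3) = 81.

81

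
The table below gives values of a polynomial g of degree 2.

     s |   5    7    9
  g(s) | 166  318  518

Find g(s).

g(s) = 6s^2 + 4s - 4

Write g(s) = as^2 + bs + c. Substituting each data point gives a linear system:
  25a + 5b + c = 166
  49a + 7b + c = 318
  81a + 9b + c = 518
Solving the system yields a = 6, b = 4, c = -4.
So g(s) = 6s^2 + 4s - 4.
Check: g(5) = 166. ✓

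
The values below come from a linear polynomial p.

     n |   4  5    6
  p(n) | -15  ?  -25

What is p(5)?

On equispaced nodes a degree-1 polynomial has vanishing second forward difference, so
  p(4) - 2·p(5) + p(6) = 0.
Substituting the known values and solving for p(5):
  -2·p(5) = 40
  p(5) = -20.

-20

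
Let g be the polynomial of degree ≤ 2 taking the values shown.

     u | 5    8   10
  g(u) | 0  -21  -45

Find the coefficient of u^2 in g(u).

Write g(u) = au^2 + bu + c. Substituting each data point gives a linear system:
  25a + 5b + c = 0
  64a + 8b + c = -21
  100a + 10b + c = -45
Solving the system yields a = -1, b = 6, c = -5.
So g(u) = -u^2 + 6u - 5.
The leading coefficient is -1.

-1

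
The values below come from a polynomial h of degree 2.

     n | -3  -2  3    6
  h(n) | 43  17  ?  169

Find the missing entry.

The 3 known points determine the degree-2 polynomial uniquely.
Write h(n) = an^2 + bn + c. Substituting each data point gives a linear system:
  9a - 3b + c = 43
  4a - 2b + c = 17
  36a + 6b + c = 169
Solving the system yields a = 5, b = -1, c = -5.
So h(n) = 5n^2 - n - 5.
Then h(3) = 37.

37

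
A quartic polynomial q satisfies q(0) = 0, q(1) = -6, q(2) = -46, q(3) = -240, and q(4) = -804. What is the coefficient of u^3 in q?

4

Write q(u) = au^4 + bu^3 + cu^2 + du + e. Substituting each data point gives a linear system:
  e = 0
  a + b + c + d + e = -6
  16a + 8b + 4c + 2d + e = -46
  81a + 27b + 9c + 3d + e = -240
  256a + 64b + 16c + 4d + e = -804
Solving the system yields a = -4, b = 4, c = -1, d = -5, e = 0.
So q(u) = -4u^4 + 4u^3 - u^2 - 5u.
The coefficient of u^3 is 4.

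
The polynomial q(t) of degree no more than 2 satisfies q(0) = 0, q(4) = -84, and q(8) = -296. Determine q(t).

q(t) = -4t^2 - 5t

Write q(t) = at^2 + bt + c. Substituting each data point gives a linear system:
  c = 0
  16a + 4b + c = -84
  64a + 8b + c = -296
Solving the system yields a = -4, b = -5, c = 0.
So q(t) = -4t² - 5t.
Check: q(8) = -296. ✓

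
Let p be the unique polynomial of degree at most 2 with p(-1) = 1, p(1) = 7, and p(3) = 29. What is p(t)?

Using the Lagrange interpolation formula with nodes -1, 1, 3:
  L_0(t) = (t - 1)(t - 3) / 8
  L_1(t) = (t + 1)(t - 3) / -4
  L_2(t) = (t + 1)(t - 1) / 8
Then p(t) = 1·L_0(t) + 7·L_1(t) + 29·L_2(t).
Expanding and collecting terms gives p(t) = 2t^2 + 3t + 2.
Check: p(1) = 7. ✓

p(t) = 2t^2 + 3t + 2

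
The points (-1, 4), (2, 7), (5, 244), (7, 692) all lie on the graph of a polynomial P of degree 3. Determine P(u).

Write P(u) = au^3 + bu^2 + cu + d. Substituting each data point gives a linear system:
  -a + b - c + d = 4
  8a + 4b + 2c + d = 7
  125a + 25b + 5c + d = 244
  343a + 49b + 7c + d = 692
Solving the system yields a = 2, b = 1, c = -6, d = -1.
So P(u) = 2u^3 + u^2 - 6u - 1.
Check: P(5) = 244. ✓

P(u) = 2u^3 + u^2 - 6u - 1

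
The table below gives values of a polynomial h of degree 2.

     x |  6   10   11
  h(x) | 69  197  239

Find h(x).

Using the Lagrange interpolation formula with nodes 6, 10, 11:
  L_0(x) = (x - 10)(x - 11) / 20
  L_1(x) = (x - 6)(x - 11) / -4
  L_2(x) = (x - 6)(x - 10) / 5
Then h(x) = 69·L_0(x) + 197·L_1(x) + 239·L_2(x).
Expanding and collecting terms gives h(x) = 2x^2 - 3.
Check: h(11) = 239. ✓

h(x) = 2x^2 - 3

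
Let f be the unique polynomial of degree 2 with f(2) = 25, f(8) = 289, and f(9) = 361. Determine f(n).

f(n) = 4n^2 + 4n + 1

Write f(n) = an^2 + bn + c. Substituting each data point gives a linear system:
  4a + 2b + c = 25
  64a + 8b + c = 289
  81a + 9b + c = 361
Solving the system yields a = 4, b = 4, c = 1.
So f(n) = 4n^2 + 4n + 1.
Check: f(9) = 361. ✓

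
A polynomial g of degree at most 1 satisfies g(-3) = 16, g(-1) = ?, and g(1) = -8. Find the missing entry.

4

The 2 known points determine the degree-1 polynomial uniquely.
Write g(s) = as + b. Substituting each data point gives a linear system:
  -3a + b = 16
  a + b = -8
Solving the system yields a = -6, b = -2.
So g(s) = -6s - 2.
Then g(-1) = 4.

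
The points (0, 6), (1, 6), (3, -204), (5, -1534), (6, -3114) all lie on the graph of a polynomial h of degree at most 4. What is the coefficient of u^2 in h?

3

Write h(u) = au^4 + bu^3 + cu^2 + du + e. Substituting each data point gives a linear system:
  e = 6
  a + b + c + d + e = 6
  81a + 27b + 9c + 3d + e = -204
  625a + 125b + 25c + 5d + e = -1534
  1296a + 216b + 36c + 6d + e = -3114
Solving the system yields a = -2, b = -3, c = 3, d = 2, e = 6.
So h(u) = -2u^4 - 3u^3 + 3u^2 + 2u + 6.
The coefficient of u^2 is 3.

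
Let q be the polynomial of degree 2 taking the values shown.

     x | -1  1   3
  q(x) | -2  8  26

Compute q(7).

Forward differences of the values at x = -1, 1, 3:
  q  : -2  8  26
  Δ  : 10  18
  Δ^2: 8
The second differences are constant, confirming degree 2.
Interpolating (Newton forward form) and evaluating at x = 7 gives q(7) = 86.

86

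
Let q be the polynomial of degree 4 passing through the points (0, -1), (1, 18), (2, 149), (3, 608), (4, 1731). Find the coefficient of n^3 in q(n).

6

Write q(n) = an^4 + bn^3 + cn^2 + dn + e. Substituting each data point gives a linear system:
  e = -1
  a + b + c + d + e = 18
  16a + 8b + 4c + 2d + e = 149
  81a + 27b + 9c + 3d + e = 608
  256a + 64b + 16c + 4d + e = 1731
Solving the system yields a = 5, b = 6, c = 3, d = 5, e = -1.
So q(n) = 5n^4 + 6n^3 + 3n^2 + 5n - 1.
The coefficient of n^3 is 6.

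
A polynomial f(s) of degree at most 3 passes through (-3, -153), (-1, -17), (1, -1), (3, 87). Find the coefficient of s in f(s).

Write f(s) = as^3 + bs^2 + cs + d. Substituting each data point gives a linear system:
  -27a + 9b - 3c + d = -153
  -a + b - c + d = -17
  a + b + c + d = -1
  27a + 9b + 3c + d = 87
Solving the system yields a = 4, b = -3, c = 4, d = -6.
So f(s) = 4s³ - 3s² + 4s - 6.
The coefficient of s is 4.

4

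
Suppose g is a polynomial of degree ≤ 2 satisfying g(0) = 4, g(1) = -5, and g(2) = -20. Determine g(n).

g(n) = -3n^2 - 6n + 4

Write g(n) = an^2 + bn + c. Substituting each data point gives a linear system:
  c = 4
  a + b + c = -5
  4a + 2b + c = -20
Solving the system yields a = -3, b = -6, c = 4.
So g(n) = -3n^2 - 6n + 4.
Check: g(0) = 4. ✓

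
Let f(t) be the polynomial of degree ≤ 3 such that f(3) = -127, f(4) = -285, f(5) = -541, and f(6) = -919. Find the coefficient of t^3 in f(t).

-4

Write f(t) = at^3 + bt^2 + ct + d. Substituting each data point gives a linear system:
  27a + 9b + 3c + d = -127
  64a + 16b + 4c + d = -285
  125a + 25b + 5c + d = -541
  216a + 36b + 6c + d = -919
Solving the system yields a = -4, b = -1, c = -3, d = -1.
So f(t) = -4t³ - t² - 3t - 1.
The leading coefficient is -4.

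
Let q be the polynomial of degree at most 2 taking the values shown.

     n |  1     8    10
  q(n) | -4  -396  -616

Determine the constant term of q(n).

Write q(n) = an^2 + bn + c. Substituting each data point gives a linear system:
  a + b + c = -4
  64a + 8b + c = -396
  100a + 10b + c = -616
Solving the system yields a = -6, b = -2, c = 4.
So q(n) = -6n^2 - 2n + 4.
The constant term is 4.

4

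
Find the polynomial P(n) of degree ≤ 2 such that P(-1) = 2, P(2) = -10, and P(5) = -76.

Write P(n) = an^2 + bn + c. Substituting each data point gives a linear system:
  a - b + c = 2
  4a + 2b + c = -10
  25a + 5b + c = -76
Solving the system yields a = -3, b = -1, c = 4.
So P(n) = -3n² - n + 4.
Check: P(5) = -76. ✓

P(n) = -3n^2 - n + 4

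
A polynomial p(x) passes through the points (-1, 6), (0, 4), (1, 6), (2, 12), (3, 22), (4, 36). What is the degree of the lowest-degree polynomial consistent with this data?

2

Forward differences of the values at x = -1, 0, 1, 2, 3, 4:
  p  : 6  4  6  12  22  36
  Δ  : -2  2  6  10  14
  Δ^2: 4  4  4  4
  Δ^3: 0  0  0
  Δ^4: 0  0
  Δ^5: 0
The second differences are constant (4) and nonzero, while all higher differences vanish, so the minimal degree is 2.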